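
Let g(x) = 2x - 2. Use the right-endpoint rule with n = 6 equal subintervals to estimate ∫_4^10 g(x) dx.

78

Δx = (10 − 4)/6 = 1.
Right endpoints: 5, 6, 7, 8, 9, 10.
g(5) = 8, g(6) = 10, g(7) = 12, g(8) = 14, g(9) = 16, g(10) = 18.
Sum = Δx · [g(5) + g(6) + g(7) + ...].
Sum = 78.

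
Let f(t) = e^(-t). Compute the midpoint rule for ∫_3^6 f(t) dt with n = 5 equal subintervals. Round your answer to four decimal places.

Δt = (6 − 3)/5 = 0.6.
Midpoints: 3.3, 3.9, 4.5, 5.1, 5.7.
f(3.3) ≈ 0.0369, f(3.9) ≈ 0.0202, f(4.5) ≈ 0.0111, f(5.1) ≈ 0.0061, f(5.7) ≈ 0.0033.
Sum = Δt · [f(3.3) + f(3.9) + f(4.5) + f(5.1) + f(5.7)].
Sum ≈ 0.0466.

0.0466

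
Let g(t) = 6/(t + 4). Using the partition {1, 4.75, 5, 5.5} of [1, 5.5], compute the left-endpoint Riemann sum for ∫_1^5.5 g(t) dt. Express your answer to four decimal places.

5.0048

Subinterval widths: 3.75, 0.25, 0.5.
Left endpoints: 1, 4.75, 5.
g(1) = 1.2, g(4.75) = 24/35, g(5) = 2/3.
Sum = Σ Δt_i · g(t_i).
Sum ≈ 5.0048.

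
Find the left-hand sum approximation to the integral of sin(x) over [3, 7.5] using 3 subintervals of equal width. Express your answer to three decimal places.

Δx = (7.5 − 3)/3 = 1.5.
Left endpoints: 3, 4.5, 6.
f(3) ≈ 0.141, f(4.5) ≈ -0.978, f(6) ≈ -0.279.
Sum = Δx · [f(3) + f(4.5) + f(6)].
Sum ≈ -1.674.

-1.674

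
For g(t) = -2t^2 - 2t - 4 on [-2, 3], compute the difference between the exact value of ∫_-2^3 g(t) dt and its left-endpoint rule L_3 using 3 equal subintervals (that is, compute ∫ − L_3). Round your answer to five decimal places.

-12.03704

Exact integral: ∫_-2^3 g(t) dt ≈ -48.3333333.
L_3 ≈ -36.2962963.
Error ≈ -48.3333333 − (-36.2962963) ≈ -12.03704.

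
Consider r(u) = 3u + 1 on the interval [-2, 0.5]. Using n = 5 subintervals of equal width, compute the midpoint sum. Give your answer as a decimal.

-3.125

Δu = (0.5 − (-2))/5 = 0.5.
Midpoints: -1.75, -1.25, -0.75, -0.25, 0.25.
r(-1.75) = -4.25, r(-1.25) = -2.75, r(-0.75) = -1.25, r(-0.25) = 0.25, r(0.25) = 1.75.
Sum = Δu · [r(-1.75) + r(-1.25) + r(-0.75) + r(-0.25) + r(0.25)].
Sum = -3.125.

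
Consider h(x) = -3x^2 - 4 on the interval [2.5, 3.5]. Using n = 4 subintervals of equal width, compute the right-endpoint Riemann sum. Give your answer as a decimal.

-33.53125

Δx = (3.5 − 2.5)/4 = 0.25.
Right endpoints: 2.75, 3, 3.25, 3.5.
h(2.75) = -26.6875, h(3) = -31, h(3.25) = -35.6875, h(3.5) = -40.75.
Sum = Δx · [h(2.75) + h(3) + h(3.25) + h(3.5)].
Sum = -33.53125.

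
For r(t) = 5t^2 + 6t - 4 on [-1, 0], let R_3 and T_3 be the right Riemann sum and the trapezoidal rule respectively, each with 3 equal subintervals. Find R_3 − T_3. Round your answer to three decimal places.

0.167

R_3 ≈ -5.07407.
T_3 ≈ -5.24074.
R_3 − T_3 ≈ 0.167.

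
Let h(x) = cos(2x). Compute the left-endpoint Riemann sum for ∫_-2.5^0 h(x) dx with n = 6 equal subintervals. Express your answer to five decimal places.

-0.60063

Δx = (0 − (-2.5))/6 = 5/12.
Left endpoints: -2.5, -25/12, -5/3, -1.25, -5/6, -5/12.
h(-2.5) ≈ 0.28366, h(-25/12) ≈ -0.51904, h(-5/3) ≈ -0.98167, h(-1.25) ≈ -0.80114, h(-5/6) ≈ -0.09572, h(-5/12) ≈ 0.67241.
Sum = Δx · [h(-2.5) + h(-25/12) + h(-5/3) + ...].
Sum ≈ -0.60063.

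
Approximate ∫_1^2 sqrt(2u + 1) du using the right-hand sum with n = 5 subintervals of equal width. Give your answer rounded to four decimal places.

Δu = (2 − 1)/5 = 0.2.
Right endpoints: 1.2, 1.4, 1.6, 1.8, 2.
f(1.2) ≈ 1.8439, f(1.4) ≈ 1.9494, f(1.6) ≈ 2.0494, f(1.8) ≈ 2.1448, f(2) ≈ 2.2361.
Sum = Δu · [f(1.2) + f(1.4) + f(1.6) + f(1.8) + f(2)].
Sum ≈ 2.0447.

2.0447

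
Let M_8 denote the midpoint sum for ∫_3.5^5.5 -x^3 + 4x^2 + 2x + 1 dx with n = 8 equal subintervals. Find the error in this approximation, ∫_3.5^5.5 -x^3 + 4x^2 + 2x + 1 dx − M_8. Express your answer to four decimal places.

-0.0990

Exact integral: ∫_3.5^5.5 f(x) dx ≈ -6.583333.
M_8 = -6.484375.
Error ≈ -6.583333 − (-6.484375) ≈ -0.0990.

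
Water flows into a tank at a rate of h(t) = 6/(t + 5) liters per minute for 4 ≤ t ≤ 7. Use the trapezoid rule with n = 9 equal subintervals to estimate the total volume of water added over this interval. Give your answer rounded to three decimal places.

1.726

Δt = (7 − 4)/9 = 1/3.
h(4) = 2/3, h(13/3) = 9/14, h(14/3) = 18/29, h(5) = 0.6, h(16/3) = 18/31, h(17/3) = 0.5625, h(6) = 6/11, h(19/3) = 9/17, h(20/3) = 18/35, h(7) = 0.5.
T_9 = (Δt/2)·[h(t_0) + 2h(t_1) + ... + 2h(t_{8}) + h(t_9)].
Sum ≈ 1.726.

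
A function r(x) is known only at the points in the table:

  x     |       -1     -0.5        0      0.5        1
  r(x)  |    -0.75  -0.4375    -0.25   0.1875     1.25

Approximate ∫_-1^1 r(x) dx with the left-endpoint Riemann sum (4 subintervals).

-0.625

Δx = 0.5.
Sum = 0.5·[(-0.75) + (-0.4375) + (-0.25) + 0.1875] = -0.625.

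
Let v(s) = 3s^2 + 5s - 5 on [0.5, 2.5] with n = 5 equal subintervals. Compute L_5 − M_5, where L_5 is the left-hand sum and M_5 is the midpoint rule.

-5.36

L_5 = 15.06.
M_5 = 20.42.
L_5 − M_5 = -5.36.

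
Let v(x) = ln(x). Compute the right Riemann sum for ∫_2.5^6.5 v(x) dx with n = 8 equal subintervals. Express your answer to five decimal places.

6.10975

Δx = (6.5 − 2.5)/8 = 0.5.
Right endpoints: 3, 3.5, 4, 4.5, 5, 5.5, 6, 6.5.
v(3) ≈ 1.09861, v(3.5) ≈ 1.25276, v(4) ≈ 1.38629, v(4.5) ≈ 1.50408, v(5) ≈ 1.60944, v(5.5) ≈ 1.70475, v(6) ≈ 1.79176, v(6.5) ≈ 1.87180.
Sum = Δx · [v(3) + v(3.5) + v(4) + ...].
Sum ≈ 6.10975.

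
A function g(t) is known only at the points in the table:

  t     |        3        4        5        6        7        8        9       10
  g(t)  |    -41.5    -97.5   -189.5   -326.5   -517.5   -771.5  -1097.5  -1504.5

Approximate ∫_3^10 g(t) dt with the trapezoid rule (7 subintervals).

-3773

Δt = 1.
T_7 = (1/2)·[(-41.5) + 2·(-97.5) + 2·(-189.5) + 2·(-326.5) + 2·(-517.5) + 2·(-771.5) + 2·(-1097.5) + (-1504.5)] = -3773.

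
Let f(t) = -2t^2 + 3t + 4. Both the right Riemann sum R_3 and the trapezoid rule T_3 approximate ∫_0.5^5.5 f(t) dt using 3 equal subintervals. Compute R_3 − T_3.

-37.5

R_3 ≈ -87.96296.
T_3 ≈ -50.46296.
R_3 − T_3 = -37.5.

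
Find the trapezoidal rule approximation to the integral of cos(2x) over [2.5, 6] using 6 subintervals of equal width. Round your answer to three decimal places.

0.187

Δx = (6 − 2.5)/6 = 7/12.
f(2.5) ≈ 0.284, f(37/12) ≈ 0.993, f(11/3) ≈ 0.497, f(4.25) ≈ -0.602, f(29/6) ≈ -0.971, f(65/12) ≈ -0.162, f(6) ≈ 0.844.
T_6 = (Δx/2)·[f(x_0) + 2f(x_1) + ... + 2f(x_{5}) + f(x_6)].
Sum ≈ 0.187.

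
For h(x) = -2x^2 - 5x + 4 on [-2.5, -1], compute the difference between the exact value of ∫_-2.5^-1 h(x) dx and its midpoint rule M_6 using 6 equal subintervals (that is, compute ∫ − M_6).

-0.015625

Exact integral: ∫_-2.5^-1 h(x) dx = 9.375.
M_6 = 9.390625.
Error = 9.375 − 9.390625 = -0.015625.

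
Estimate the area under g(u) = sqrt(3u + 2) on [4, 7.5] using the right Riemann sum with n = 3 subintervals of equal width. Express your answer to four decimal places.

16.0016

Δu = (7.5 − 4)/3 = 7/6.
Right endpoints: 31/6, 19/3, 7.5.
g(31/6) ≈ 4.1833, g(19/3) ≈ 4.5826, g(7.5) ≈ 4.9497.
Sum = Δu · [g(31/6) + g(19/3) + g(7.5)].
Sum ≈ 16.0016.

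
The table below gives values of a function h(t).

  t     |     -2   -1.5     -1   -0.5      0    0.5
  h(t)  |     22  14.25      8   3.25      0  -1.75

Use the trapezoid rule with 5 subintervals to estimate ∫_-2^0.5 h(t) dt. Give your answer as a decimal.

Δt = 0.5.
T_5 = (0.5/2)·[22 + 2·14.25 + 2·8 + 2·3.25 + 2·0 + (-1.75)] = 17.8125.

17.8125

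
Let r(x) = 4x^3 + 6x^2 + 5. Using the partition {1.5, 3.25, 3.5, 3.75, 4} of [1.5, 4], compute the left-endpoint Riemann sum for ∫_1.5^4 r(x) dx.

Subinterval widths: 1.75, 0.25, 0.25, 0.25.
Left endpoints: 1.5, 3.25, 3.5, 3.75.
r(1.5) = 32, r(3.25) = 205.6875, r(3.5) = 250, r(3.75) = 300.3125.
Sum = Σ Δx_i · r(x_i).
Sum = 245.

245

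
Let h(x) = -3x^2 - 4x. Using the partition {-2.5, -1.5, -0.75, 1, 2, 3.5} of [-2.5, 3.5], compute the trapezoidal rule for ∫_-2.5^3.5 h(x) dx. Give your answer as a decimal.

Subinterval widths: 1, 0.75, 1.75, 1, 1.5.
h(-2.5) = -8.75, h(-1.5) = -0.75, h(-0.75) = 1.3125, h(1) = -7, h(2) = -20, h(3.5) = -50.75.
On each subinterval the trapezoid contributes (Δx_i/2)·[h(x_{i-1}) + h(x_i)].
Sum = -76.078125.

-76.078125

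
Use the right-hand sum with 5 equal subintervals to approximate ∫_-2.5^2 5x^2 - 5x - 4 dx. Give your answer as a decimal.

14.85

Δx = (2 − (-2.5))/5 = 0.9.
Right endpoints: -1.6, -0.7, 0.2, 1.1, 2.
f(-1.6) = 16.8, f(-0.7) = 1.95, f(0.2) = -4.8, f(1.1) = -3.45, f(2) = 6.
Sum = Δx · [f(-1.6) + f(-0.7) + f(0.2) + f(1.1) + f(2)].
Sum = 14.85.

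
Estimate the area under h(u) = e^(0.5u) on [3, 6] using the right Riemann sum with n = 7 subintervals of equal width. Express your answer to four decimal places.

Δu = (6 − 3)/7 = 3/7.
Right endpoints: 24/7, 27/7, 30/7, 33/7, 36/7, 39/7, 6.
h(24/7) ≈ 5.5527, h(27/7) ≈ 6.8797, h(30/7) ≈ 8.5238, h(33/7) ≈ 10.5607, h(36/7) ≈ 13.0845, h(39/7) ≈ 16.2114, h(6) ≈ 20.0855.
Sum = Δu · [h(24/7) + h(27/7) + h(30/7) + ...].
Sum ≈ 34.6707.

34.6707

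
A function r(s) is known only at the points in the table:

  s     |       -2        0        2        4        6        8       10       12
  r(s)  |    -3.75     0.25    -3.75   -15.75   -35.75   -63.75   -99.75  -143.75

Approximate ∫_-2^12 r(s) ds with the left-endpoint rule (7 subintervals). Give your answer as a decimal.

Δs = 2.
Sum = 2·[(-3.75) + 0.25 + (-3.75) + (-15.75) + (-35.75) + (-63.75) + (-99.75)] = -444.5.

-444.5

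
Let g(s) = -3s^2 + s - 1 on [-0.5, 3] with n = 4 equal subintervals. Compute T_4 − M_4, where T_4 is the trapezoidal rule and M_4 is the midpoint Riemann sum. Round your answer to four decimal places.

T_4 = -27.58984375.
M_4 ≈ -25.580078.
T_4 − M_4 ≈ -2.0098.

-2.0098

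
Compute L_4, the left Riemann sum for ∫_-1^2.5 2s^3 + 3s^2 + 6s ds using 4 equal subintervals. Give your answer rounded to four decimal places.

24.1309

Δs = (2.5 − (-1))/4 = 0.875.
Left endpoints: -1, -0.125, 0.75, 1.625.
f(-1) = -5, f(-0.125) = -0.70703125, f(0.75) = 7.03125, f(1.625) = 26.25390625.
Sum = Δs · [f(-1) + f(-0.125) + f(0.75) + f(1.625)].
Sum ≈ 24.1309.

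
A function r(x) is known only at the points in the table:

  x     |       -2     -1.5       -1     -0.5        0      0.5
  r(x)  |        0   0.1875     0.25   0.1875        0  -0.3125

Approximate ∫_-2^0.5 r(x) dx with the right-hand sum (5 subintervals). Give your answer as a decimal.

Δx = 0.5.
Sum = 0.5·[0.1875 + 0.25 + 0.1875 + 0 + (-0.3125)] = 0.15625.

0.15625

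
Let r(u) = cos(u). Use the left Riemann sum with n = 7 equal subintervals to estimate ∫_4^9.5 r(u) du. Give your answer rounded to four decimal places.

0.7812

Δu = (9.5 − 4)/7 = 11/14.
Left endpoints: 4, 67/14, 39/7, 89/14, 50/7, 111/14, 61/7.
r(4) ≈ -0.6536, r(67/14) ≈ 0.0733, r(39/7) ≈ 0.7572, r(89/14) ≈ 0.9973, r(50/7) ≈ 0.6527, r(111/14) ≈ -0.0745, r(61/7) ≈ -0.7580.
Sum = Δu · [r(4) + r(67/14) + r(39/7) + ...].
Sum ≈ 0.7812.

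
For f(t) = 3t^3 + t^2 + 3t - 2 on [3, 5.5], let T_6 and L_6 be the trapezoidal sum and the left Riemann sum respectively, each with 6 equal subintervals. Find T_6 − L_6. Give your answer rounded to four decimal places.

T_6 ≈ 701.719473.
L_6 ≈ 608.620515.
T_6 − L_6 ≈ 93.0990.

93.0990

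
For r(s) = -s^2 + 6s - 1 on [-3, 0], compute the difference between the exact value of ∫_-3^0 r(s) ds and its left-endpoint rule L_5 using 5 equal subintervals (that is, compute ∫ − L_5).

8.28

Exact integral: ∫_-3^0 r(s) ds = -39.
L_5 = -47.28.
Error = -39 − (-47.28) = 8.28.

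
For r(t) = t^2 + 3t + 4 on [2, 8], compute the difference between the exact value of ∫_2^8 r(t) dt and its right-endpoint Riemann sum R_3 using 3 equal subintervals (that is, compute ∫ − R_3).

Exact integral: ∫_2^8 r(t) dt = 282.
R_3 = 364.
Error = 282 − 364 = -82.

-82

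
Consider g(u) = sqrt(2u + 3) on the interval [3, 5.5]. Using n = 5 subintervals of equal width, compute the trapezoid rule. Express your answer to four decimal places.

Δu = (5.5 − 3)/5 = 0.5.
g(3) ≈ 3.0000, g(3.5) ≈ 3.1623, g(4) ≈ 3.3166, g(4.5) ≈ 3.4641, g(5) ≈ 3.6056, g(5.5) ≈ 3.7417.
T_5 = (Δu/2)·[g(u_0) + 2g(u_1) + ... + 2g(u_{4}) + g(u_5)].
Sum ≈ 8.4597.

8.4597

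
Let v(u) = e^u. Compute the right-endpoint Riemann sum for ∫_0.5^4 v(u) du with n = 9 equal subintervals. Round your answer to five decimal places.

Δu = (4 − 0.5)/9 = 7/18.
Right endpoints: 8/9, 23/18, 5/3, 37/18, 22/9, 17/6, 29/9, 65/18, 4.
v(8/9) ≈ 2.43243, v(23/18) ≈ 3.58866, v(5/3) ≈ 5.29449, v(37/18) ≈ 7.81118, v(22/9) ≈ 11.52415, v(17/6) ≈ 17.00204, v(29/9) ≈ 25.08380, v(65/18) ≈ 37.00715, v(4) ≈ 54.59815.
Sum = Δu · [v(8/9) + v(23/18) + v(5/3) + ...].
Sum ≈ 63.91079.

63.91079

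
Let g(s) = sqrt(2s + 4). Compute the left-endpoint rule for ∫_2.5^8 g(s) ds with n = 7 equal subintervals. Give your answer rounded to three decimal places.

Δs = (8 − 2.5)/7 = 11/14.
Left endpoints: 2.5, 23/7, 57/14, 34/7, 79/14, 45/7, 101/14.
g(2.5) ≈ 3.000, g(23/7) ≈ 3.251, g(57/14) ≈ 3.485, g(34/7) ≈ 3.703, g(79/14) ≈ 3.910, g(45/7) ≈ 4.106, g(101/14) ≈ 4.293.
Sum = Δs · [g(2.5) + g(23/7) + g(57/14) + ...].
Sum ≈ 20.230.

20.230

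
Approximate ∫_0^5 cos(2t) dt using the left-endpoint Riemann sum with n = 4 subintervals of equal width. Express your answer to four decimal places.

Δt = (5 − 0)/4 = 1.25.
Left endpoints: 0, 1.25, 2.5, 3.75.
f(0) ≈ 1.0000, f(1.25) ≈ -0.8011, f(2.5) ≈ 0.2837, f(3.75) ≈ 0.3466.
Sum = Δt · [f(0) + f(1.25) + f(2.5) + f(3.75)].
Sum ≈ 1.0364.

1.0364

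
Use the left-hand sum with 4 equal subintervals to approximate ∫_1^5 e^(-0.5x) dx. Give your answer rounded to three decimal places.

1.333

Δx = (5 − 1)/4 = 1.
Left endpoints: 1, 2, 3, 4.
f(1) ≈ 0.607, f(2) ≈ 0.368, f(3) ≈ 0.223, f(4) ≈ 0.135.
Sum = Δx · [f(1) + f(2) + f(3) + f(4)].
Sum ≈ 1.333.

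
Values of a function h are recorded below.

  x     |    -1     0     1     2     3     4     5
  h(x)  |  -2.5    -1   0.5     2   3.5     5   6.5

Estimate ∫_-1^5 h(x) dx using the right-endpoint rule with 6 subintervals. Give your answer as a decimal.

Δx = 1.
Sum = 1·[(-1) + 0.5 + 2 + 3.5 + 5 + 6.5] = 16.5.

16.5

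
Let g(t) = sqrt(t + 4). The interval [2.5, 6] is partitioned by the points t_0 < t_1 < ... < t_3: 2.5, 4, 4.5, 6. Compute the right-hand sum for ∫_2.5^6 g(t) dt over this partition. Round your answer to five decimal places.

Subinterval widths: 1.5, 0.5, 1.5.
Right endpoints: 4, 4.5, 6.
g(4) ≈ 2.82843, g(4.5) ≈ 2.91548, g(6) ≈ 3.16228.
Sum = Σ Δt_i · g(t_i).
Sum ≈ 10.44380.

10.44380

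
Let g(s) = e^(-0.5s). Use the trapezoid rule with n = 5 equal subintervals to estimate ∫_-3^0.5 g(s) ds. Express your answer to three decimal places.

7.481

Δs = (0.5 − (-3))/5 = 0.7.
g(-3) ≈ 4.482, g(-2.3) ≈ 3.158, g(-1.6) ≈ 2.226, g(-0.9) ≈ 1.568, g(-0.2) ≈ 1.105, g(0.5) ≈ 0.779.
T_5 = (Δs/2)·[g(s_0) + 2g(s_1) + ... + 2g(s_{4}) + g(s_5)].
Sum ≈ 7.481.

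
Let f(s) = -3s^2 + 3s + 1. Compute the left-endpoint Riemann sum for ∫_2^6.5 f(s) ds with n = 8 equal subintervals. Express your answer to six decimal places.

-176.985352

Δs = (6.5 − 2)/8 = 0.5625.
Left endpoints: 2, 2.5625, 3.125, 3.6875, 4.25, 4.8125, 5.375, 5.9375.
f(2) = -5, f(2.5625) = -11.01171875, f(3.125) = -18.921875, f(3.6875) = -28.73046875, f(4.25) = -40.4375, f(4.8125) = -54.04296875, f(5.375) = -69.546875, f(5.9375) = -86.94921875.
Sum = Δs · [f(2) + f(2.5625) + f(3.125) + ...].
Sum ≈ -176.985352.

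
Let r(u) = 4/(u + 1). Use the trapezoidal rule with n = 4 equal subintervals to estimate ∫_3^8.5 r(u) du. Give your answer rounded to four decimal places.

3.4920

Δu = (8.5 − 3)/4 = 1.375.
r(3) = 1, r(4.375) = 32/43, r(5.75) = 16/27, r(7.125) = 32/65, r(8.5) = 8/19.
T_4 = (Δu/2)·[r(u_0) + 2r(u_1) + 2r(u_2) + 2r(u_3) + r(u_4)].
Sum ≈ 3.4920.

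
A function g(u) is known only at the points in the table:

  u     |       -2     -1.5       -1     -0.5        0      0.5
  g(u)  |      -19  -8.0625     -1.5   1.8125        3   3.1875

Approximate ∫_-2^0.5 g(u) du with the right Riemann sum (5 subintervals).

Δu = 0.5.
Sum = 0.5·[(-8.0625) + (-1.5) + 1.8125 + 3 + 3.1875] = -0.78125.

-0.78125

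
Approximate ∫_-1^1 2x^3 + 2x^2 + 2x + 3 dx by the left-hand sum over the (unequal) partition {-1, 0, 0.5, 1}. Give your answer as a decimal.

4.875

Subinterval widths: 1, 0.5, 0.5.
Left endpoints: -1, 0, 0.5.
f(-1) = 1, f(0) = 3, f(0.5) = 4.75.
Sum = Σ Δx_i · f(x_i).
Sum = 4.875.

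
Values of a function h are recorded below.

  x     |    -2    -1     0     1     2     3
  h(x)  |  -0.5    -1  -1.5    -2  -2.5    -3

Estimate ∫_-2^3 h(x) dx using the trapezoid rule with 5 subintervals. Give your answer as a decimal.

Δx = 1.
T_5 = (1/2)·[(-0.5) + 2·(-1) + 2·(-1.5) + 2·(-2) + 2·(-2.5) + (-3)] = -8.75.

-8.75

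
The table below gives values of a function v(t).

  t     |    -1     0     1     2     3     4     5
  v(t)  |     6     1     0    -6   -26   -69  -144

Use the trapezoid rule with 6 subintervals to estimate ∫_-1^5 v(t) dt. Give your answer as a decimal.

Δt = 1.
T_6 = (1/2)·[6 + 2·1 + 2·0 + 2·(-6) + 2·(-26) + 2·(-69) + (-144)] = -169.

-169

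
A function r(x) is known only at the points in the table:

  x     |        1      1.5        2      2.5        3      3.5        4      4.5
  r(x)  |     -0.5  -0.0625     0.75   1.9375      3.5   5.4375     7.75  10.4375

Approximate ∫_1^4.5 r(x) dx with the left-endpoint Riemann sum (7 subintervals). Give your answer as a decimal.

9.40625

Δx = 0.5.
Sum = 0.5·[(-0.5) + (-0.0625) + 0.75 + 1.9375 + 3.5 + 5.4375 + 7.75] = 9.40625.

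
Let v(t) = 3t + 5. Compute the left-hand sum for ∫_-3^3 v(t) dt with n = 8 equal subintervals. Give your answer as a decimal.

23.25

Δt = (3 − (-3))/8 = 0.75.
Left endpoints: -3, -2.25, -1.5, -0.75, 0, 0.75, 1.5, 2.25.
v(-3) = -4, v(-2.25) = -1.75, v(-1.5) = 0.5, v(-0.75) = 2.75, v(0) = 5, v(0.75) = 7.25, v(1.5) = 9.5, v(2.25) = 11.75.
Sum = Δt · [v(-3) + v(-2.25) + v(-1.5) + ...].
Sum = 23.25.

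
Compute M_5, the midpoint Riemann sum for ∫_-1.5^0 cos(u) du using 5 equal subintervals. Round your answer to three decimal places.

1.001

Δu = (0 − (-1.5))/5 = 0.3.
Midpoints: -1.35, -1.05, -0.75, -0.45, -0.15.
f(-1.35) ≈ 0.219, f(-1.05) ≈ 0.498, f(-0.75) ≈ 0.732, f(-0.45) ≈ 0.900, f(-0.15) ≈ 0.989.
Sum = Δu · [f(-1.35) + f(-1.05) + f(-0.75) + f(-0.45) + f(-0.15)].
Sum ≈ 1.001.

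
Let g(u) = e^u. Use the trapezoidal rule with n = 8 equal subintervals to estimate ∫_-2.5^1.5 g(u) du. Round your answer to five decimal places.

Δu = (1.5 − (-2.5))/8 = 0.5.
g(-2.5) ≈ 0.08208, g(-2) ≈ 0.13534, g(-1.5) ≈ 0.22313, g(-1) ≈ 0.36788, g(-0.5) ≈ 0.60653, g(0) ≈ 1.00000, g(0.5) ≈ 1.64872, g(1) ≈ 2.71828, g(1.5) ≈ 4.48169.
T_8 = (Δu/2)·[g(u_0) + 2g(u_1) + ... + 2g(u_{7}) + g(u_8)].
Sum ≈ 4.49088.

4.49088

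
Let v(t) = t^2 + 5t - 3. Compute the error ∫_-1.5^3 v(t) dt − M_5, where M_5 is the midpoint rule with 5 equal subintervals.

0.30375

Exact integral: ∫_-1.5^3 v(t) dt = 13.5.
M_5 = 13.19625.
Error = 13.5 − 13.19625 = 0.30375.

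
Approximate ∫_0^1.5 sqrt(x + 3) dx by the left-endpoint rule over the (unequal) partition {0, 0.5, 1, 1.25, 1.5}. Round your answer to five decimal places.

Subinterval widths: 0.5, 0.5, 0.25, 0.25.
Left endpoints: 0, 0.5, 1, 1.25.
f(0) ≈ 1.73205, f(0.5) ≈ 1.87083, f(1) ≈ 2.00000, f(1.25) ≈ 2.06155.
Sum = Σ Δx_i · f(x_i).
Sum ≈ 2.81683.

2.81683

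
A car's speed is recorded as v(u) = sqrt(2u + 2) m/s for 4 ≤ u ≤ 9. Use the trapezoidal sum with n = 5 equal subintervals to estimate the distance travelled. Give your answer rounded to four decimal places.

Δu = (9 − 4)/5 = 1.
v(4) ≈ 3.1623, v(5) ≈ 3.4641, v(6) ≈ 3.7417, v(7) ≈ 4.0000, v(8) ≈ 4.2426, v(9) ≈ 4.4721.
T_5 = (Δu/2)·[v(u_0) + 2v(u_1) + ... + 2v(u_{4}) + v(u_5)].
Sum ≈ 19.2656.

19.2656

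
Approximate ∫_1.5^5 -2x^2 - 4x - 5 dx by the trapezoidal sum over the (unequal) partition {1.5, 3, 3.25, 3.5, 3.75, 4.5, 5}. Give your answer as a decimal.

-145.40625

Subinterval widths: 1.5, 0.25, 0.25, 0.25, 0.75, 0.5.
f(1.5) = -15.5, f(3) = -35, f(3.25) = -39.125, f(3.5) = -43.5, f(3.75) = -48.125, f(4.5) = -63.5, f(5) = -75.
On each subinterval the trapezoid contributes (Δx_i/2)·[f(x_{i-1}) + f(x_i)].
Sum = -145.40625.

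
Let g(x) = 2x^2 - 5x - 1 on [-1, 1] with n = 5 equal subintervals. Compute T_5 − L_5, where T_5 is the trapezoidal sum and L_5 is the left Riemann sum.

T_5 = -0.56.
L_5 = 1.44.
T_5 − L_5 = -2.

-2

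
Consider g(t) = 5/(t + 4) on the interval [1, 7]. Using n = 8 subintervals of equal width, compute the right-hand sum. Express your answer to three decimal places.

Δt = (7 − 1)/8 = 0.75.
Right endpoints: 1.75, 2.5, 3.25, 4, 4.75, 5.5, 6.25, 7.
g(1.75) = 20/23, g(2.5) = 10/13, g(3.25) = 20/29, g(4) = 0.625, g(4.75) = 4/7, g(5.5) = 10/19, g(6.25) = 20/41, g(7) = 5/11.
Sum = Δt · [g(1.75) + g(2.5) + g(3.25) + ...].
Sum ≈ 3.745.

3.745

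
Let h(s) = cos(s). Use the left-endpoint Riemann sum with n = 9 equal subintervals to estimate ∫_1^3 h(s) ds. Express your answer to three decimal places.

-0.527

Δs = (3 − 1)/9 = 2/9.
Left endpoints: 1, 11/9, 13/9, 5/3, 17/9, 19/9, 7/3, 23/9, 25/9.
h(1) ≈ 0.540, h(11/9) ≈ 0.342, h(13/9) ≈ 0.126, h(5/3) ≈ -0.096, h(17/9) ≈ -0.313, h(19/9) ≈ -0.514, h(7/3) ≈ -0.691, h(23/9) ≈ -0.833, h(25/9) ≈ -0.935.
Sum = Δs · [h(1) + h(11/9) + h(13/9) + ...].
Sum ≈ -0.527.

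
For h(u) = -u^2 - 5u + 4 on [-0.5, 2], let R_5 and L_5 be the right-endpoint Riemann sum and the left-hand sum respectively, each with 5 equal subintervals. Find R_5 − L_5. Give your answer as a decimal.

-8.125

R_5 = -6.25.
L_5 = 1.875.
R_5 − L_5 = -8.125.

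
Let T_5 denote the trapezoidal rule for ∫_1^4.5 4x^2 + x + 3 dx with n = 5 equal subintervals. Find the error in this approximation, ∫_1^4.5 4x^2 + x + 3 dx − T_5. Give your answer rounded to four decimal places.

Exact integral: ∫_1^4.5 f(x) dx ≈ 140.291667.
T_5 = 141.435.
Error ≈ 140.291667 − 141.435 ≈ -1.1433.

-1.1433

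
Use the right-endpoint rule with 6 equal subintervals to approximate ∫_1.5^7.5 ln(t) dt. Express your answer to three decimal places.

Δt = (7.5 − 1.5)/6 = 1.
Right endpoints: 2.5, 3.5, 4.5, 5.5, 6.5, 7.5.
f(2.5) ≈ 0.916, f(3.5) ≈ 1.253, f(4.5) ≈ 1.504, f(5.5) ≈ 1.705, f(6.5) ≈ 1.872, f(7.5) ≈ 2.015.
Sum = Δt · [f(2.5) + f(3.5) + f(4.5) + ...].
Sum ≈ 9.265.

9.265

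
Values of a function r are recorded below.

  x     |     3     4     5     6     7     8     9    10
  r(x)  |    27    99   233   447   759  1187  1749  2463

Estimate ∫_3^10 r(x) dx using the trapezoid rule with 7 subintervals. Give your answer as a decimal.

5719

Δx = 1.
T_7 = (1/2)·[27 + 2·99 + 2·233 + 2·447 + 2·759 + 2·1187 + 2·1749 + 2463] = 5719.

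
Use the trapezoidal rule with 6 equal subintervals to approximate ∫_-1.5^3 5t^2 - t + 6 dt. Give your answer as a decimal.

Δt = (3 − (-1.5))/6 = 0.75.
f(-1.5) = 18.75, f(-0.75) = 9.5625, f(0) = 6, f(0.75) = 8.0625, f(1.5) = 15.75, f(2.25) = 29.0625, f(3) = 48.
T_6 = (Δt/2)·[f(t_0) + 2f(t_1) + ... + 2f(t_{5}) + f(t_6)].
Sum = 76.359375.

76.359375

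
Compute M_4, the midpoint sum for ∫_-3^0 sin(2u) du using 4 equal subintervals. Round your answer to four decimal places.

Δu = (0 − (-3))/4 = 0.75.
Midpoints: -2.625, -1.875, -1.125, -0.375.
f(-2.625) ≈ 0.8589, f(-1.875) ≈ 0.5716, f(-1.125) ≈ -0.7781, f(-0.375) ≈ -0.6816.
Sum = Δu · [f(-2.625) + f(-1.875) + f(-1.125) + f(-0.375)].
Sum ≈ -0.0219.

-0.0219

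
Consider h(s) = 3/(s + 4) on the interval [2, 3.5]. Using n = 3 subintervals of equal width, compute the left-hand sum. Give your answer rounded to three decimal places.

Δs = (3.5 − 2)/3 = 0.5.
Left endpoints: 2, 2.5, 3.
h(2) = 0.5, h(2.5) = 6/13, h(3) = 3/7.
Sum = Δs · [h(2) + h(2.5) + h(3)].
Sum ≈ 0.695.

0.695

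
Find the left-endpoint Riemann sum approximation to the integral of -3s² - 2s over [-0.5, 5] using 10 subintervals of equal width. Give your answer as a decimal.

Δs = (5 − (-0.5))/10 = 0.55.
Left endpoints: -0.5, 0.05, 0.6, 1.15, 1.7, 2.25, 2.8, 3.35, 3.9, 4.45.
f(-0.5) = 0.25, f(0.05) = -0.1075, f(0.6) = -2.28, f(1.15) = -6.2675, f(1.7) = -12.07, f(2.25) = -19.6875, f(2.8) = -29.12, f(3.35) = -40.3675, f(3.9) = -53.43, f(4.45) = -68.3075.
Sum = Δs · [f(-0.5) + f(0.05) + f(0.6) + ...].
Sum = -127.263125.

-127.263125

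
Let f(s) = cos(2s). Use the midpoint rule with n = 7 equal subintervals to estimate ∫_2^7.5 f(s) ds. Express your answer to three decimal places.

Δs = (7.5 − 2)/7 = 11/14.
Midpoints: 67/28, 89/28, 111/28, 4.75, 155/28, 177/28, 199/28.
f(67/28) ≈ 0.073, f(89/28) ≈ 0.997, f(111/28) ≈ -0.075, f(4.75) ≈ -0.997, f(155/28) ≈ 0.076, f(177/28) ≈ 0.997, f(199/28) ≈ -0.077.
Sum = Δs · [f(67/28) + f(89/28) + f(111/28) + ...].
Sum ≈ 0.782.

0.782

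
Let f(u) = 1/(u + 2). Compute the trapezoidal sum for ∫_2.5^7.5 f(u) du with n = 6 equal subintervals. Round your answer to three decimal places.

0.749

Δu = (7.5 − 2.5)/6 = 5/6.
f(2.5) = 2/9, f(10/3) = 0.1875, f(25/6) = 6/37, f(5) = 1/7, f(35/6) = 6/47, f(20/3) = 3/26, f(7.5) = 2/19.
T_6 = (Δu/2)·[f(u_0) + 2f(u_1) + ... + 2f(u_{5}) + f(u_6)].
Sum ≈ 0.749.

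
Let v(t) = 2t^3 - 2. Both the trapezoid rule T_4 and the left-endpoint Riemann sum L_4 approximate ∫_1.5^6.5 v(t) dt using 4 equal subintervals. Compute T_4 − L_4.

T_4 = 911.25.
L_4 = 572.1875.
T_4 − L_4 = 339.0625.

339.0625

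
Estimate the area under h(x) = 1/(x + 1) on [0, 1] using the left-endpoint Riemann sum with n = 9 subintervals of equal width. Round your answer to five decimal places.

Δx = (1 − 0)/9 = 1/9.
Left endpoints: 0, 1/9, 2/9, 1/3, 4/9, 5/9, 2/3, 7/9, 8/9.
h(0) = 1, h(1/9) = 0.9, h(2/9) = 9/11, h(1/3) = 0.75, h(4/9) = 9/13, h(5/9) = 9/14, h(2/3) = 0.6, h(7/9) = 0.5625, h(8/9) = 9/17.
Sum = Δx · [h(0) + h(1/9) + h(2/9) + ...].
Sum ≈ 0.72170.

0.72170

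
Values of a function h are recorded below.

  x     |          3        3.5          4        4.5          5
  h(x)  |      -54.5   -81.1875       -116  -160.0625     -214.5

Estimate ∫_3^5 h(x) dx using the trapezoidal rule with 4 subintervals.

Δx = 0.5.
T_4 = (0.5/2)·[(-54.5) + 2·(-81.1875) + 2·(-116) + 2·(-160.0625) + (-214.5)] = -245.875.

-245.875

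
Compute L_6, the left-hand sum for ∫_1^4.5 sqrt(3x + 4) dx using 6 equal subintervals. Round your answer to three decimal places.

Δx = (4.5 − 1)/6 = 7/12.
Left endpoints: 1, 19/12, 13/6, 2.75, 10/3, 47/12.
f(1) ≈ 2.646, f(19/12) ≈ 2.958, f(13/6) ≈ 3.240, f(2.75) ≈ 3.500, f(10/3) ≈ 3.742, f(47/12) ≈ 3.969.
Sum = Δx · [f(1) + f(19/12) + f(13/6) + ...].
Sum ≈ 11.698.

11.698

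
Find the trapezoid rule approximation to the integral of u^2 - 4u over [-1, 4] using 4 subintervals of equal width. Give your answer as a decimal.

Δu = (4 − (-1))/4 = 1.25.
f(-1) = 5, f(0.25) = -0.9375, f(1.5) = -3.75, f(2.75) = -3.4375, f(4) = 0.
T_4 = (Δu/2)·[f(u_0) + 2f(u_1) + 2f(u_2) + 2f(u_3) + f(u_4)].
Sum = -7.03125.

-7.03125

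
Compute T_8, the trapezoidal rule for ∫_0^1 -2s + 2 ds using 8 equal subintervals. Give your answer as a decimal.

1

Δs = (1 − 0)/8 = 0.125.
f(0) = 2, f(0.125) = 1.75, f(0.25) = 1.5, f(0.375) = 1.25, f(0.5) = 1, f(0.625) = 0.75, f(0.75) = 0.5, f(0.875) = 0.25, f(1) = 0.
T_8 = (Δs/2)·[f(s_0) + 2f(s_1) + ... + 2f(s_{7}) + f(s_8)].
Sum = 1.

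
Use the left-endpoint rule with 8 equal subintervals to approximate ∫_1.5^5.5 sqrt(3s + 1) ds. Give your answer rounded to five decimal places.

12.93666

Δs = (5.5 − 1.5)/8 = 0.5.
Left endpoints: 1.5, 2, 2.5, 3, 3.5, 4, 4.5, 5.
f(1.5) ≈ 2.34521, f(2) ≈ 2.64575, f(2.5) ≈ 2.91548, f(3) ≈ 3.16228, f(3.5) ≈ 3.39116, f(4) ≈ 3.60555, f(4.5) ≈ 3.80789, f(5) ≈ 4.00000.
Sum = Δs · [f(1.5) + f(2) + f(2.5) + ...].
Sum ≈ 12.93666.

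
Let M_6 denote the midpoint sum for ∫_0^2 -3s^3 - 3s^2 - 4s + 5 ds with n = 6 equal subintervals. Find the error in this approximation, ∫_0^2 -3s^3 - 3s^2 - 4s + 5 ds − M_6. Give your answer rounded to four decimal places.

-0.2222

Exact integral: ∫_0^2 f(s) ds = -18.
M_6 ≈ -17.777778.
Error ≈ -18 − (-17.777778) ≈ -0.2222.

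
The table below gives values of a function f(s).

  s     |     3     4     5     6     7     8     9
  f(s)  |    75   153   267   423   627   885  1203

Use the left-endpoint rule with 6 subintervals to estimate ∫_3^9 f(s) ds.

2430

Δs = 1.
Sum = 1·[75 + 153 + 267 + 423 + 627 + 885] = 2430.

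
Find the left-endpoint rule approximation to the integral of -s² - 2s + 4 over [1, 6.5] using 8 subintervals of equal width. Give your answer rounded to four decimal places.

Δs = (6.5 − 1)/8 = 0.6875.
Left endpoints: 1, 1.6875, 2.375, 3.0625, 3.75, 4.4375, 5.125, 5.8125.
f(1) = 1, f(1.6875) = -2.22265625, f(2.375) = -6.390625, f(3.0625) = -11.50390625, f(3.75) = -17.5625, f(4.4375) = -24.56640625, f(5.125) = -32.515625, f(5.8125) = -41.41015625.
Sum = Δs · [f(1) + f(1.6875) + f(2.375) + ...].
Sum ≈ -92.9307.

-92.9307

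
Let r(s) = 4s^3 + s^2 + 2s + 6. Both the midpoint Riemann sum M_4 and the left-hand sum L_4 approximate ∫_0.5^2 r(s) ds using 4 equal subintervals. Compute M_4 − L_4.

6.328125

M_4 = 31.03125.
L_4 = 24.703125.
M_4 − L_4 = 6.328125.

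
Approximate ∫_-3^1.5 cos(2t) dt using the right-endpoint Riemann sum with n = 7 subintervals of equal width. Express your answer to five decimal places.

Δt = (1.5 − (-3))/7 = 9/14.
Right endpoints: -33/14, -12/7, -15/14, -3/7, 3/14, 6/7, 1.5.
f(-33/14) ≈ 0.00190, f(-12/7) ≈ -0.95910, f(-15/14) ≈ -0.54137, f(-3/7) ≈ 0.65460, f(3/14) ≈ 0.90956, f(6/7) ≈ -0.14300, f(1.5) ≈ -0.98999.
Sum = Δt · [f(-33/14) + f(-12/7) + f(-15/14) + ...].
Sum ≈ -0.68619.

-0.68619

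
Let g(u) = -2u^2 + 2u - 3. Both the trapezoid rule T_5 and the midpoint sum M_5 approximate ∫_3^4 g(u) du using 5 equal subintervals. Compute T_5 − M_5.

-0.02

T_5 = -20.68.
M_5 = -20.66.
T_5 − M_5 = -0.02.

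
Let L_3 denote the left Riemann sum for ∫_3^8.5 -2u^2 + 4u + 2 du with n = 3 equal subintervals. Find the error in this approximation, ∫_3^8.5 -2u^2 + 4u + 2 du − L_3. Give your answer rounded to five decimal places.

Exact integral: ∫_3^8.5 f(u) du ≈ -253.9166667.
L_3 ≈ -164.2870370.
Error ≈ -253.9166667 − (-164.2870370) ≈ -89.62963.

-89.62963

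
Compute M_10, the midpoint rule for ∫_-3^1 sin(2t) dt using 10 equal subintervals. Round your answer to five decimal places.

Δt = (1 − (-3))/10 = 0.4.
Midpoints: -2.8, -2.4, -2, -1.6, -1.2, -0.8, -0.4, 0, 0.4, 0.8.
f(-2.8) ≈ 0.63127, f(-2.4) ≈ 0.99616, f(-2) ≈ 0.75680, f(-1.6) ≈ 0.05837, f(-1.2) ≈ -0.67546, f(-0.8) ≈ -0.99957, f(-0.4) ≈ -0.71736, f(0) ≈ 0.00000, f(0.4) ≈ 0.71736, f(0.8) ≈ 0.99957.
Sum = Δt · [f(-2.8) + f(-2.4) + f(-2) + ...].
Sum ≈ 0.70686.

0.70686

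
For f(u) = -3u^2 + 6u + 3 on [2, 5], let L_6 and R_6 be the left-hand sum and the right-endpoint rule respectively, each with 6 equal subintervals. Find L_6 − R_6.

22.5

L_6 = -34.125.
R_6 = -56.625.
L_6 − R_6 = 22.5.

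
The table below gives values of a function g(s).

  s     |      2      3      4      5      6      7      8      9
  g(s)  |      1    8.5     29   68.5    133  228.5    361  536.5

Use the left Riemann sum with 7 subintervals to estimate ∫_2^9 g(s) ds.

Δs = 1.
Sum = 1·[1 + 8.5 + 29 + 68.5 + 133 + 228.5 + 361] = 829.5.

829.5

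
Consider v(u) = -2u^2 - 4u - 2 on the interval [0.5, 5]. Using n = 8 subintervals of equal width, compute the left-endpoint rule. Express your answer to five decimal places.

-123.24023

Δu = (5 − 0.5)/8 = 0.5625.
Left endpoints: 0.5, 1.0625, 1.625, 2.1875, 2.75, 3.3125, 3.875, 4.4375.
v(0.5) = -4.5, v(1.0625) = -8.5078125, v(1.625) = -13.78125, v(2.1875) = -20.3203125, v(2.75) = -28.125, v(3.3125) = -37.1953125, v(3.875) = -47.53125, v(4.4375) = -59.1328125.
Sum = Δu · [v(0.5) + v(1.0625) + v(1.625) + ...].
Sum ≈ -123.24023.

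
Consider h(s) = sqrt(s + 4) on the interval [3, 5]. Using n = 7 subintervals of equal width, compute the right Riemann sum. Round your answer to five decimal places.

Δs = (5 − 3)/7 = 2/7.
Right endpoints: 23/7, 25/7, 27/7, 29/7, 31/7, 33/7, 5.
h(23/7) ≈ 2.69921, h(25/7) ≈ 2.75162, h(27/7) ≈ 2.80306, h(29/7) ≈ 2.85357, h(31/7) ≈ 2.90320, h(33/7) ≈ 2.95200, h(5) ≈ 3.00000.
Sum = Δs · [h(23/7) + h(25/7) + h(27/7) + ...].
Sum ≈ 5.70362.

5.70362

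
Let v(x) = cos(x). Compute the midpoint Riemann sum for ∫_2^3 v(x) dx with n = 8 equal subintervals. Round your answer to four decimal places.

-0.7687

Δx = (3 − 2)/8 = 0.125.
Midpoints: 2.0625, 2.1875, 2.3125, 2.4375, 2.5625, 2.6875, 2.8125, 2.9375.
v(2.0625) ≈ -0.4721, v(2.1875) ≈ -0.5783, v(2.3125) ≈ -0.6755, v(2.4375) ≈ -0.7622, v(2.5625) ≈ -0.8370, v(2.6875) ≈ -0.8987, v(2.8125) ≈ -0.9463, v(2.9375) ≈ -0.9792.
Sum = Δx · [v(2.0625) + v(2.1875) + v(2.3125) + ...].
Sum ≈ -0.7687.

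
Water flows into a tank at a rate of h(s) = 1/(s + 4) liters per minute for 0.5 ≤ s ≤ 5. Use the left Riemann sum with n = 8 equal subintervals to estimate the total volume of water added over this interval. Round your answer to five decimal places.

Δs = (5 − 0.5)/8 = 0.5625.
Left endpoints: 0.5, 1.0625, 1.625, 2.1875, 2.75, 3.3125, 3.875, 4.4375.
h(0.5) = 2/9, h(1.0625) = 16/81, h(1.625) = 8/45, h(2.1875) = 16/99, h(2.75) = 4/27, h(3.3125) = 16/117, h(3.875) = 8/63, h(4.4375) = 16/135.
Sum = Δs · [h(0.5) + h(1.0625) + h(1.625) + ...].
Sum ≈ 0.72537.

0.72537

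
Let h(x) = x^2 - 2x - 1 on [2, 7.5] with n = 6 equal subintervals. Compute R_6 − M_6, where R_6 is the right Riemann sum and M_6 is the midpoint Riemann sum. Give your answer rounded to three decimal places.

20.062

R_6 ≈ 99.88484.
M_6 ≈ 79.82321.
R_6 − M_6 ≈ 20.062.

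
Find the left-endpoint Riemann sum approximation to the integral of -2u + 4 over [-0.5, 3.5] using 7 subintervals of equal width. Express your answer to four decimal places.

Δu = (3.5 − (-0.5))/7 = 4/7.
Left endpoints: -0.5, 1/14, 9/14, 17/14, 25/14, 33/14, 41/14.
f(-0.5) = 5, f(1/14) = 27/7, f(9/14) = 19/7, f(17/14) = 11/7, f(25/14) = 3/7, f(33/14) = -5/7, f(41/14) = -13/7.
Sum = Δu · [f(-0.5) + f(1/14) + f(9/14) + ...].
Sum ≈ 6.2857.

6.2857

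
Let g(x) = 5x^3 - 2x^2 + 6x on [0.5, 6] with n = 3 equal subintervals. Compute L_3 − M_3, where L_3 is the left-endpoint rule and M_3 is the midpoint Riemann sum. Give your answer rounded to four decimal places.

-738.0790

L_3 ≈ 773.157407.
M_3 ≈ 1511.236400.
L_3 − M_3 ≈ -738.0790.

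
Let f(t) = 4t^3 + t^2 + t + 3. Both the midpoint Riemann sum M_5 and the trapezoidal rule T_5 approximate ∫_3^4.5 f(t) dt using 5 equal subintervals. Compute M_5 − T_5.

-1.5525

M_5 = 360.045.
T_5 = 361.5975.
M_5 − T_5 = -1.5525.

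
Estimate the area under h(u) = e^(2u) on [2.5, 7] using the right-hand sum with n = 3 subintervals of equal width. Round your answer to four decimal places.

1898189.0758

Δu = (7 − 2.5)/3 = 1.5.
Right endpoints: 4, 5.5, 7.
h(4) ≈ 2980.9580, h(5.5) ≈ 59874.1417, h(7) ≈ 1202604.2842.
Sum = Δu · [h(4) + h(5.5) + h(7)].
Sum ≈ 1898189.0758.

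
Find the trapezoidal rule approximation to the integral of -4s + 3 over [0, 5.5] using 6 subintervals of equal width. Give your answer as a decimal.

-44

Δs = (5.5 − 0)/6 = 11/12.
f(0) = 3, f(11/12) = -2/3, f(11/6) = -13/3, f(2.75) = -8, f(11/3) = -35/3, f(55/12) = -46/3, f(5.5) = -19.
T_6 = (Δs/2)·[f(s_0) + 2f(s_1) + ... + 2f(s_{5}) + f(s_6)].
Sum = -44.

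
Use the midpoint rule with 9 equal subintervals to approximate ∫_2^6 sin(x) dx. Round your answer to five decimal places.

Δx = (6 − 2)/9 = 4/9.
Midpoints: 20/9, 8/3, 28/9, 32/9, 4, 40/9, 44/9, 16/3, 52/9.
f(20/9) ≈ 0.79522, f(8/3) ≈ 0.45727, f(28/9) ≈ 0.03048, f(32/9) ≈ -0.40224, f(4) ≈ -0.75680, f(40/9) ≈ -0.96432, f(44/9) ≈ -0.98446, f(16/3) ≈ -0.81333, f(52/9) ≈ -0.48416.
Sum = Δx · [f(20/9) + f(8/3) + f(28/9) + ...].
Sum ≈ -1.38771.

-1.38771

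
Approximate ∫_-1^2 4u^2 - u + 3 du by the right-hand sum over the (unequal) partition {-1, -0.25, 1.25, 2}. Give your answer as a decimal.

Subinterval widths: 0.75, 1.5, 0.75.
Right endpoints: -0.25, 1.25, 2.
f(-0.25) = 3.5, f(1.25) = 8, f(2) = 17.
Sum = Σ Δu_i · f(u_i).
Sum = 27.375.

27.375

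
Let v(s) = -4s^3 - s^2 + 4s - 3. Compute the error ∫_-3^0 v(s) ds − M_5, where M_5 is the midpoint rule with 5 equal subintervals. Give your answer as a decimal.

Exact integral: ∫_-3^0 v(s) ds = 45.
M_5 = 43.47.
Error = 45 − 43.47 = 1.53.

1.53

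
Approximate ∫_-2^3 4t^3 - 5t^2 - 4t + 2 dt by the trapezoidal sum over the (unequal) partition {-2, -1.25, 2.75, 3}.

Subinterval widths: 0.75, 4, 0.25.
f(-2) = -42, f(-1.25) = -8.625, f(2.75) = 36.375, f(3) = 53.
On each subinterval the trapezoid contributes (Δt_i/2)·[f(t_{i-1}) + f(t_i)].
Sum = 47.6875.

47.6875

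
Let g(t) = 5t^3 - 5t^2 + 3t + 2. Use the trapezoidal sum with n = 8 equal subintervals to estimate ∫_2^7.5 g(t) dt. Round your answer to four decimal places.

Δt = (7.5 − 2)/8 = 0.6875.
g(2) = 28, g(2.6875) = 290831/4096, g(3.375) = 75463/512, g(4.0625) = 1093237/4096, g(4.75) = 439.296875, g(5.4375) = 2762003/4096, g(6.125) = 502637/512, g(6.8125) = 5616569/4096, g(7.5) = 1852.625.
T_8 = (Δt/2)·[g(t_0) + 2g(t_1) + ... + 2g(t_{7}) + g(t_8)].
Sum ≈ 3363.3655.

3363.3655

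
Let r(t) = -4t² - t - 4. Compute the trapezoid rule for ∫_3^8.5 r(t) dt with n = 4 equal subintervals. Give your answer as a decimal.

Δt = (8.5 − 3)/4 = 1.375.
r(3) = -43, r(4.375) = -84.9375, r(5.75) = -142, r(7.125) = -214.1875, r(8.5) = -301.5.
T_4 = (Δt/2)·[r(t_0) + 2r(t_1) + 2r(t_2) + 2r(t_3) + r(t_4)].
Sum = -843.390625.

-843.390625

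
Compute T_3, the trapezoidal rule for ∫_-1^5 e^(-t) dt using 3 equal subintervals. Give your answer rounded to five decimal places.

Δt = (5 − (-1))/3 = 2.
f(-1) ≈ 2.71828, f(1) ≈ 0.36788, f(3) ≈ 0.04979, f(5) ≈ 0.00674.
T_3 = (Δt/2)·[f(t_0) + 2f(t_1) + 2f(t_2) + f(t_3)].
Sum ≈ 3.56035.

3.56035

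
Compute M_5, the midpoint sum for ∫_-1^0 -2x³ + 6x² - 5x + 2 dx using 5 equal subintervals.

6.97

Δx = (0 − (-1))/5 = 0.2.
Midpoints: -0.9, -0.7, -0.5, -0.3, -0.1.
f(-0.9) = 12.818, f(-0.7) = 9.126, f(-0.5) = 6.25, f(-0.3) = 4.094, f(-0.1) = 2.562.
Sum = Δx · [f(-0.9) + f(-0.7) + f(-0.5) + f(-0.3) + f(-0.1)].
Sum = 6.97.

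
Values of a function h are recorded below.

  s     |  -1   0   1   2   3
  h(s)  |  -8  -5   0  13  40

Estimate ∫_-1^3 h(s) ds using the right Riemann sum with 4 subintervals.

48

Δs = 1.
Sum = 1·[(-5) + 0 + 13 + 40] = 48.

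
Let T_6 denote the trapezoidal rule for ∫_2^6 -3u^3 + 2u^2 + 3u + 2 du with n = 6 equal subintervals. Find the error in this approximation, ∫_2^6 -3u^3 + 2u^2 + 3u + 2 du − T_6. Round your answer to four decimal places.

Exact integral: ∫_2^6 f(u) du ≈ -765.333333.
T_6 ≈ -775.407407.
Error ≈ -765.333333 − (-775.407407) ≈ 10.0741.

10.0741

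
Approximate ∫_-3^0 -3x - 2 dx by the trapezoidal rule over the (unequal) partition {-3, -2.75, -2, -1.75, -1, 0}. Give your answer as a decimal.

7.5

Subinterval widths: 0.25, 0.75, 0.25, 0.75, 1.
f(-3) = 7, f(-2.75) = 6.25, f(-2) = 4, f(-1.75) = 3.25, f(-1) = 1, f(0) = -2.
On each subinterval the trapezoid contributes (Δx_i/2)·[f(x_{i-1}) + f(x_i)].
Sum = 7.5.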